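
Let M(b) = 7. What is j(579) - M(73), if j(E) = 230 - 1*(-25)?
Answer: 248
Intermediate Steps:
j(E) = 255 (j(E) = 230 + 25 = 255)
j(579) - M(73) = 255 - 1*7 = 255 - 7 = 248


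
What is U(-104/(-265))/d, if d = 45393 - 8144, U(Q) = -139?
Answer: -139/37249 ≈ -0.0037316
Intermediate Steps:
d = 37249
U(-104/(-265))/d = -139/37249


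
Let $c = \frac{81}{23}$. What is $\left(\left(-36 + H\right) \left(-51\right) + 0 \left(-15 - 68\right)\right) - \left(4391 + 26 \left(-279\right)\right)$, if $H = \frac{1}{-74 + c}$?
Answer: $\frac{7618252}{1621} \approx 4699.7$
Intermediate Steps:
$c = \frac{81}{23}$ ($c = 81 \cdot \frac{1}{23} = \frac{81}{23} \approx 3.5217$)
$H = - \frac{23}{1621}$ ($H = \frac{1}{-74 + \frac{81}{23}} = \frac{1}{- \frac{1621}{23}} = - \frac{23}{1621} \approx -0.014189$)
$\left(\left(-36 + H\right) \left(-51\right) + 0 \left(-15 - 68\right)\right) - \left(4391 + 26 \left(-279\right)\right) = \left(\left(-36 - \frac{23}{1621}\right) \left(-51\right) + 0 \left(-15 - 68\right)\right) - \left(4391 + 26 \left(-279\right)\right) = \left(\left(- \frac{58379}{1621}\right) \left(-51\right) + 0 \left(-83\right)\right) - -2863 = \left(\frac{2977329}{1621} + 0\right) + \left(-4391 + 7254\right) = \frac{2977329}{1621} + 2863 = \frac{7618252}{1621}$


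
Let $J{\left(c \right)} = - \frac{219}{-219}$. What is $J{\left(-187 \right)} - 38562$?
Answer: $-38561$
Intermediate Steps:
$J{\left(c \right)} = 1$ ($J{\left(c \right)} = \left(-219\right) \left(- \frac{1}{219}\right) = 1$)
$J{\left(-187 \right)} - 38562 = 1 - 38562 = -38561$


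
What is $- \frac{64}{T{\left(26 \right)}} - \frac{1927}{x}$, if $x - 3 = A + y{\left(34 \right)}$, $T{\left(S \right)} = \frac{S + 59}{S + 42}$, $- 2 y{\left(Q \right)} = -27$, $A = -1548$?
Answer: $- \frac{764858}{15315} \approx -49.942$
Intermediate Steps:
$y{\left(Q \right)} = \frac{27}{2}$ ($y{\left(Q \right)} = \left(- \frac{1}{2}\right) \left(-27\right) = \frac{27}{2}$)
$T{\left(S \right)} = \frac{59 + S}{42 + S}$
$x = - \frac{3063}{2}$ ($x = 3 + \left(-1548 + \frac{27}{2}\right) = 3 - \frac{3069}{2} = - \frac{3063}{2} \approx -1531.5$)
$- \frac{64}{T{\left(26 \right)}} - \frac{1927}{x} = - \frac{64}{\frac{1}{42 + 26} \left(59 + 26\right)} - \frac{1927}{- \frac{3063}{2}} = - \frac{64}{\frac{1}{68} \cdot 85} - - \frac{3854}{3063} = - \frac{64}{\frac{1}{68} \cdot 85} + \frac{3854}{3063} = - \frac{64}{\frac{5}{4}} + \frac{3854}{3063} = \left(-64\right) \frac{4}{5} + \frac{3854}{3063} = - \frac{256}{5} + \frac{3854}{3063} = - \frac{764858}{15315}$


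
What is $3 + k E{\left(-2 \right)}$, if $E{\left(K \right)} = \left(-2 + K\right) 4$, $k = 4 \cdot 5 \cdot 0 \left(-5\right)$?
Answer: $3$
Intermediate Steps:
$k = 0$ ($k = 4 \cdot 0 \left(-5\right) = 4 \cdot 0 = 0$)
$E{\left(K \right)} = -8 + 4 K$
$3 + k E{\left(-2 \right)} = 3 + 0 \left(-8 + 4 \left(-2\right)\right) = 3 + 0 \left(-8 - 8\right) = 3 + 0 \left(-16\right) = 3 + 0 = 3$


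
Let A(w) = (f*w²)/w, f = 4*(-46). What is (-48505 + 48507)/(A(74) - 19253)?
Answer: -2/32869 ≈ -6.0848e-5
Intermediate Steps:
f = -184
A(w) = -184*w (A(w) = (-184*w²)/w = -184*w)
(-48505 + 48507)/(A(74) - 19253) = (-48505 + 48507)/(-184*74 - 19253) = 2/(-13616 - 19253) = 2/(-32869) = 2*(-1/32869) = -2/32869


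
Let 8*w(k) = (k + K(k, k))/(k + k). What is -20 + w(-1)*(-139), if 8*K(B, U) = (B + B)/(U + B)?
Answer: -3533/128 ≈ -27.602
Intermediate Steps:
K(B, U) = B/(4*(B + U)) (K(B, U) = ((B + B)/(U + B))/8 = ((2*B)/(B + U))/8 = (2*B/(B + U))/8 = B/(4*(B + U)))
w(k) = (⅛ + k)/(16*k) (w(k) = ((k + k/(4*(k + k)))/(k + k))/8 = ((k + k/(4*((2*k))))/((2*k)))/8 = ((k + k*(1/(2*k))/4)*(1/(2*k)))/8 = ((k + ⅛)*(1/(2*k)))/8 = ((⅛ + k)*(1/(2*k)))/8 = ((⅛ + k)/(2*k))/8 = (⅛ + k)/(16*k))
-20 + w(-1)*(-139) = -20 + ((1/128)*(1 + 8*(-1))/(-1))*(-139) = -20 + ((1/128)*(-1)*(1 - 8))*(-139) = -20 + ((1/128)*(-1)*(-7))*(-139) = -20 + (7/128)*(-139) = -20 - 973/128 = -3533/128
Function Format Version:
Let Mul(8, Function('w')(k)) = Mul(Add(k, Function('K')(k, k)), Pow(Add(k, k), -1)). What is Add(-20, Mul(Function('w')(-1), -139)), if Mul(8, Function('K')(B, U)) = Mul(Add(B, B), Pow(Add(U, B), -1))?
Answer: Rational(-3533, 128) ≈ -27.602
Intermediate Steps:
Function('K')(B, U) = Mul(Rational(1, 4), B, Pow(Add(B, U), -1)) (Function('K')(B, U) = Mul(Rational(1, 8), Mul(Add(B, B), Pow(Add(U, B), -1))) = Mul(Rational(1, 8), Mul(Mul(2, B), Pow(Add(B, U), -1))) = Mul(Rational(1, 8), Mul(2, B, Pow(Add(B, U), -1))) = Mul(Rational(1, 4), B, Pow(Add(B, U), -1)))
Function('w')(k) = Mul(Rational(1, 16), Pow(k, -1), Add(Rational(1, 8), k)) (Function('w')(k) = Mul(Rational(1, 8), Mul(Add(k, Mul(Rational(1, 4), k, Pow(Add(k, k), -1))), Pow(Add(k, k), -1))) = Mul(Rational(1, 8), Mul(Add(k, Mul(Rational(1, 4), k, Pow(Mul(2, k), -1))), Pow(Mul(2, k), -1))) = Mul(Rational(1, 8), Mul(Add(k, Mul(Rational(1, 4), k, Mul(Rational(1, 2), Pow(k, -1)))), Mul(Rational(1, 2), Pow(k, -1)))) = Mul(Rational(1, 8), Mul(Add(k, Rational(1, 8)), Mul(Rational(1, 2), Pow(k, -1)))) = Mul(Rational(1, 8), Mul(Add(Rational(1, 8), k), Mul(Rational(1, 2), Pow(k, -1)))) = Mul(Rational(1, 8), Mul(Rational(1, 2), Pow(k, -1), Add(Rational(1, 8), k))) = Mul(Rational(1, 16), Pow(k, -1), Add(Rational(1, 8), k)))
Add(-20, Mul(Function('w')(-1), -139)) = Add(-20, Mul(Mul(Rational(1, 128), Pow(-1, -1), Add(1, Mul(8, -1))), -139)) = Add(-20, Mul(Mul(Rational(1, 128), -1, Add(1, -8)), -139)) = Add(-20, Mul(Mul(Rational(1, 128), -1, -7), -139)) = Add(-20, Mul(Rational(7, 128), -139)) = Add(-20, Rational(-973, 128)) = Rational(-3533, 128)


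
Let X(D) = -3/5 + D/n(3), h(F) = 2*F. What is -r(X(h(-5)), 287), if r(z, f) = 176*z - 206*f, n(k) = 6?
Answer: 892814/15 ≈ 59521.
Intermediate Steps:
X(D) = -⅗ + D/6 (X(D) = -3/5 + D/6 = -3*⅕ + D*(⅙) = -⅗ + D/6)
r(z, f) = -206*f + 176*z
-r(X(h(-5)), 287) = -(-206*287 + 176*(-⅗ + (2*(-5))/6)) = -(-59122 + 176*(-⅗ + (⅙)*(-10))) = -(-59122 + 176*(-⅗ - 5/3)) = -(-59122 + 176*(-34/15)) = -(-59122 - 5984/15) = -1*(-892814/15) = 892814/15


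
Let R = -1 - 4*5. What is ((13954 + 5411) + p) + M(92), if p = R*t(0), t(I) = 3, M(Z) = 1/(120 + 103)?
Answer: 4304347/223 ≈ 19302.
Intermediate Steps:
M(Z) = 1/223
R = -21 (R = -1 - 20 = -21)
p = -63 (p = -21*3 = -63)
((13954 + 5411) + p) + M(92) = ((13954 + 5411) - 63) + 1/223 = (19365 - 63) + 1/223 = 19302 + 1/223 = 4304347/223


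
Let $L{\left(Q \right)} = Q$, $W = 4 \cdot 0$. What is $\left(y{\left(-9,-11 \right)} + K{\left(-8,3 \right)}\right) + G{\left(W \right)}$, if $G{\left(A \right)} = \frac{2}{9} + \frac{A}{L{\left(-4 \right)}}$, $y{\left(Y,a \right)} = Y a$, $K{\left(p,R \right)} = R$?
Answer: $\frac{920}{9} \approx 102.22$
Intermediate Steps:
$W = 0$
$G{\left(A \right)} = \frac{2}{9} - \frac{A}{4}$ ($G{\left(A \right)} = \frac{2}{9} + \frac{A}{-4} = 2 \cdot \frac{1}{9} + A \left(- \frac{1}{4}\right) = \frac{2}{9} - \frac{A}{4}$)
$\left(y{\left(-9,-11 \right)} + K{\left(-8,3 \right)}\right) + G{\left(W \right)} = \left(\left(-9\right) \left(-11\right) + 3\right) + \left(\frac{2}{9} - 0\right) = \left(99 + 3\right) + \left(\frac{2}{9} + 0\right) = 102 + \frac{2}{9} = \frac{920}{9}$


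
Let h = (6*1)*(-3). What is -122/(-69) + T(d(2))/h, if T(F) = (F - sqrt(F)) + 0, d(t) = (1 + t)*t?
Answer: 33/23 + sqrt(6)/18 ≈ 1.5709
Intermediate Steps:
d(t) = t*(1 + t)
h = -18 (h = 6*(-3) = -18)
T(F) = F - sqrt(F)
-122/(-69) + T(d(2))/h = -122/(-69) + (2*(1 + 2) - sqrt(2*(1 + 2)))/(-18) = -122*(-1/69) + (2*3 - sqrt(2*3))*(-1/18) = 122/69 + (6 - sqrt(6))*(-1/18) = 122/69 + (-1/3 + sqrt(6)/18) = 33/23 + sqrt(6)/18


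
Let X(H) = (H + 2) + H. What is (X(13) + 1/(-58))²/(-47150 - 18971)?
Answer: -2634129/222431044 ≈ -0.011842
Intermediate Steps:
X(H) = 2 + 2*H (X(H) = (2 + H) + H = 2 + 2*H)
(X(13) + 1/(-58))²/(-47150 - 18971) = ((2 + 2*13) + 1/(-58))²/(-47150 - 18971) = ((2 + 26) - 1/58)²/(-66121) = (28 - 1/58)²*(-1/66121) = (1623/58)²*(-1/66121) = (2634129/3364)*(-1/66121) = -2634129/222431044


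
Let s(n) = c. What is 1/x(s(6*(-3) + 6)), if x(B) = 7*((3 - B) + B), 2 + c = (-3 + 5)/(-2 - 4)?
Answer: 1/21 ≈ 0.047619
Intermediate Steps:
c = -7/3 (c = -2 + (-3 + 5)/(-2 - 4) = -2 + 2/(-6) = -2 + 2*(-⅙) = -2 - ⅓ = -7/3 ≈ -2.3333)
s(n) = -7/3
x(B) = 21 (x(B) = 7*3 = 21)
1/x(s(6*(-3) + 6)) = 1/21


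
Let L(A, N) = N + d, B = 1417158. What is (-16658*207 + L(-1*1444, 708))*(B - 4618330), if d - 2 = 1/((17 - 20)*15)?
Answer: 496621248140212/45 ≈ 1.1036e+13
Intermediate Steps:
d = 89/45 (d = 2 + 1/((17 - 20)*15) = 2 + 1/(-3*15) = 2 + 1/(-45) = 2 - 1/45 = 89/45 ≈ 1.9778)
L(A, N) = 89/45 + N (L(A, N) = N + 89/45 = 89/45 + N)
(-16658*207 + L(-1*1444, 708))*(B - 4618330) = (-16658*207 + (89/45 + 708))*(1417158 - 4618330) = (-3448206 + 31949/45)*(-3201172) = -155137321/45*(-3201172) = 496621248140212/45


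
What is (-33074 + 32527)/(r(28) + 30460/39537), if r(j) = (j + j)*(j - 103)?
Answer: 21626739/166024940 ≈ 0.13026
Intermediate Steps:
r(j) = 2*j*(-103 + j) (r(j) = (2*j)*(-103 + j) = 2*j*(-103 + j))
(-33074 + 32527)/(r(28) + 30460/39537) = (-33074 + 32527)/(2*28*(-103 + 28) + 30460/39537) = -547/(2*28*(-75) + 30460*(1/39537)) = -547/(-4200 + 30460/39537) = -547/(-166024940/39537) = -547*(-39537/166024940) = 21626739/166024940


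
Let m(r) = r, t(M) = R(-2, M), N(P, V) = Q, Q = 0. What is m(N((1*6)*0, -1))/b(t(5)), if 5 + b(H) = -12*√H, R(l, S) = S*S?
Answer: 0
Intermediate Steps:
R(l, S) = S²
N(P, V) = 0
t(M) = M²
b(H) = -5 - 12*√H
m(N((1*6)*0, -1))/b(t(5)) = 0/(-5 - 12*√(5²)) = 0/(-5 - 12*√25) = 0/(-5 - 12*5) = 0/(-5 - 60) = 0/(-65) = 0*(-1/65) = 0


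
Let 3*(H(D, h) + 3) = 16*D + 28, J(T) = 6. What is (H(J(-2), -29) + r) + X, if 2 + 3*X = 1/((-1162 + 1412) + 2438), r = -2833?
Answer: -22541567/8064 ≈ -2795.3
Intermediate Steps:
H(D, h) = 19/3 + 16*D/3 (H(D, h) = -3 + (16*D + 28)/3 = -3 + (28 + 16*D)/3 = -3 + (28/3 + 16*D/3) = 19/3 + 16*D/3)
X = -5375/8064 (X = -2/3 + 1/(3*((-1162 + 1412) + 2438)) = -2/3 + 1/(3*(250 + 2438)) = -2/3 + (1/3)/2688 = -2/3 + (1/3)*(1/2688) = -2/3 + 1/8064 = -5375/8064 ≈ -0.66654)
(H(J(-2), -29) + r) + X = ((19/3 + (16/3)*6) - 2833) - 5375/8064 = ((19/3 + 32) - 2833) - 5375/8064 = (115/3 - 2833) - 5375/8064 = -8384/3 - 5375/8064 = -22541567/8064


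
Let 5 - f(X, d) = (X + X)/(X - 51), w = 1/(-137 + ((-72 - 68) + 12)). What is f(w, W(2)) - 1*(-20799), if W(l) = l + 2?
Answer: 140593431/6758 ≈ 20804.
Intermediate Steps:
W(l) = 2 + l
w = -1/265 (w = 1/(-137 + (-140 + 12)) = 1/(-137 - 128) = 1/(-265) = -1/265 ≈ -0.0037736)
f(X, d) = 5 - 2*X/(-51 + X) (f(X, d) = 5 - (X + X)/(X - 51) = 5 - 2*X/(-51 + X))
f(w, W(2)) - 1*(-20799) = 3*(-85 - 1/265)/(-51 - 1/265) - 1*(-20799) = 3*(-22526/265)/(-13516/265) + 20799 = 3*(-265/13516)*(-22526/265) + 20799 = 33789/6758 + 20799 = 140593431/6758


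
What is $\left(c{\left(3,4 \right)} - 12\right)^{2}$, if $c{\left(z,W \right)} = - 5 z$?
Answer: $729$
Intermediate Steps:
$\left(c{\left(3,4 \right)} - 12\right)^{2} = \left(\left(-5\right) 3 - 12\right)^{2} = \left(-15 - 12\right)^{2} = \left(-27\right)^{2} = 729$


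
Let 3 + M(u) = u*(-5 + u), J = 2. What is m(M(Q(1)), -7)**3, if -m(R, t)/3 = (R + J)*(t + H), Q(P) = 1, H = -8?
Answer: -11390625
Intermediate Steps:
M(u) = -3 + u*(-5 + u)
m(R, t) = -3*(-8 + t)*(2 + R) (m(R, t) = -3*(R + 2)*(t - 8) = -3*(2 + R)*(-8 + t) = -3*(-8 + t)*(2 + R))
m(M(Q(1)), -7)**3 = (48 - 6*(-7) + 24*(-3 + 1**2 - 5*1) - 3*(-3 + 1**2 - 5*1)*(-7))**3 = (48 + 42 + 24*(-3 + 1 - 5) - 3*(-3 + 1 - 5)*(-7))**3 = (48 + 42 + 24*(-7) - 3*(-7)*(-7))**3 = (48 + 42 - 168 - 147)**3 = (-225)**3 = -11390625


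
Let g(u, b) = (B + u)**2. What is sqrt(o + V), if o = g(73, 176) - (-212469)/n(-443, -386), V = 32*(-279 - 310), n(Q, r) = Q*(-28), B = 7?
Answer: I*sqrt(478151013823)/6202 ≈ 111.49*I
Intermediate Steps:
g(u, b) = (7 + u)**2
n(Q, r) = -28*Q
V = -18848 (V = 32*(-589) = -18848)
o = 79598069/12404 (o = (7 + 73)**2 - (-212469)/((-28*(-443))) = 80**2 - (-212469)/12404 = 6400 - (-212469)/12404 = 6400 - 1*(-212469/12404) = 6400 + 212469/12404 = 79598069/12404 ≈ 6417.1)
sqrt(o + V) = sqrt(79598069/12404 - 18848) = sqrt(-154192523/12404) = I*sqrt(478151013823)/6202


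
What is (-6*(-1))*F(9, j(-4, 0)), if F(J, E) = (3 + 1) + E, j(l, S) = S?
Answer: 24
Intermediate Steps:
F(J, E) = 4 + E
(-6*(-1))*F(9, j(-4, 0)) = (-6*(-1))*(4 + 0) = 6*4 = 24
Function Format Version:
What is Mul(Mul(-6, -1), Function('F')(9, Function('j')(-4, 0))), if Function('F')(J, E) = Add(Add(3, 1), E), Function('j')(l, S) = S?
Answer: 24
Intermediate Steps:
Function('F')(J, E) = Add(4, E)
Mul(Mul(-6, -1), Function('F')(9, Function('j')(-4, 0))) = Mul(Mul(-6, -1), Add(4, 0)) = Mul(6, 4) = 24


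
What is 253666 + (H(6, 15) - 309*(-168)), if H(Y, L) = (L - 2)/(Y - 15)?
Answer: 2750189/9 ≈ 3.0558e+5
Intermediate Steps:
H(Y, L) = (-2 + L)/(-15 + Y)
253666 + (H(6, 15) - 309*(-168)) = 253666 + ((-2 + 15)/(-15 + 6) - 309*(-168)) = 253666 + (13/(-9) + 51912) = 253666 + (-⅑*13 + 51912) = 253666 + (-13/9 + 51912) = 253666 + 467195/9 = 2750189/9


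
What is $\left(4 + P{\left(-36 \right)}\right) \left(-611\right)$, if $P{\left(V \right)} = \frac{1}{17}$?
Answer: $- \frac{42159}{17} \approx -2479.9$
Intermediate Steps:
$P{\left(V \right)} = \frac{1}{17}$
$\left(4 + P{\left(-36 \right)}\right) \left(-611\right) = \left(4 + \frac{1}{17}\right) \left(-611\right) = \frac{69}{17} \left(-611\right) = - \frac{42159}{17}$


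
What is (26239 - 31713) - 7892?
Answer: -13366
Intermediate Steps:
(26239 - 31713) - 7892 = -5474 - 7892 = -13366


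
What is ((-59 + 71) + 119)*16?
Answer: 2096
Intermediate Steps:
((-59 + 71) + 119)*16 = (12 + 119)*16 = 131*16 = 2096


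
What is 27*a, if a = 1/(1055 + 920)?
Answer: 27/1975 ≈ 0.013671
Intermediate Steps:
a = 1/1975 ≈ 0.00050633
27*a = 27*(1/1975) = 27/1975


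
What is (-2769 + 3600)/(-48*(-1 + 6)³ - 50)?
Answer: -831/6050 ≈ -0.13736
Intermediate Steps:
(-2769 + 3600)/(-48*(-1 + 6)³ - 50) = 831/(-48*5³ - 50) = 831/(-48*125 - 50) = 831/(-6000 - 50) = 831/(-6050) = 831*(-1/6050) = -831/6050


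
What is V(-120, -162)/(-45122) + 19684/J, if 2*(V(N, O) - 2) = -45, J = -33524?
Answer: -443747103/756334964 ≈ -0.58671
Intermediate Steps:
V(N, O) = -41/2 (V(N, O) = 2 + (½)*(-45) = 2 - 45/2 = -41/2)
V(-120, -162)/(-45122) + 19684/J = -41/2/(-45122) + 19684/(-33524) = -41/2*(-1/45122) + 19684*(-1/33524) = 41/90244 - 4921/8381 = -443747103/756334964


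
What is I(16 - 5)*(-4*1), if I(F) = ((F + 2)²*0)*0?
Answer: 0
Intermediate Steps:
I(F) = 0 (I(F) = ((2 + F)²*0)*0 = 0*0 = 0)
I(16 - 5)*(-4*1) = 0*(-4*1) = 0*(-4) = 0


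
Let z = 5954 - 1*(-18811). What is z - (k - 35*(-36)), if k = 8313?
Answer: 15192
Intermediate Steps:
z = 24765 (z = 5954 + 18811 = 24765)
z - (k - 35*(-36)) = 24765 - (8313 - 35*(-36)) = 24765 - (8313 + 1260) = 24765 - 1*9573 = 24765 - 9573 = 15192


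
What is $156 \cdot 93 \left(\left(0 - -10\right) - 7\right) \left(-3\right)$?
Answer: $-130572$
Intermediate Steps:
$156 \cdot 93 \left(\left(0 - -10\right) - 7\right) \left(-3\right) = 14508 \left(\left(0 + 10\right) - 7\right) \left(-3\right) = 14508 \left(10 - 7\right) \left(-3\right) = 14508 \cdot 3 \left(-3\right) = 14508 \left(-9\right) = -130572$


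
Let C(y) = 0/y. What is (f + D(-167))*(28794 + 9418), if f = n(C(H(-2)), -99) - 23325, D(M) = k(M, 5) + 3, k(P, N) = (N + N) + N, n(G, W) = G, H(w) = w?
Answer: -890607084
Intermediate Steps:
C(y) = 0
k(P, N) = 3*N (k(P, N) = 2*N + N = 3*N)
D(M) = 18 (D(M) = 3*5 + 3 = 15 + 3 = 18)
f = -23325 (f = 0 - 23325 = -23325)
(f + D(-167))*(28794 + 9418) = (-23325 + 18)*(28794 + 9418) = -23307*38212 = -890607084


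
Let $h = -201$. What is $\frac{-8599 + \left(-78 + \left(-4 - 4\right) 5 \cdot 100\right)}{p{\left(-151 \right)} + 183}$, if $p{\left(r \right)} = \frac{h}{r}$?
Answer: $- \frac{1914227}{27834} \approx -68.773$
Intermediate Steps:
$p{\left(r \right)} = - \frac{201}{r}$
$\frac{-8599 + \left(-78 + \left(-4 - 4\right) 5 \cdot 100\right)}{p{\left(-151 \right)} + 183} = \frac{-8599 + \left(-78 + \left(-4 - 4\right) 5 \cdot 100\right)}{- \frac{201}{-151} + 183} = \frac{-8599 + \left(-78 + \left(-8\right) 5 \cdot 100\right)}{\left(-201\right) \left(- \frac{1}{151}\right) + 183} = \frac{-8599 - 4078}{\frac{201}{151} + 183} = \frac{-8599 - 4078}{\frac{27834}{151}} = \left(-8599 - 4078\right) \frac{151}{27834} = \left(-12677\right) \frac{151}{27834} = - \frac{1914227}{27834}$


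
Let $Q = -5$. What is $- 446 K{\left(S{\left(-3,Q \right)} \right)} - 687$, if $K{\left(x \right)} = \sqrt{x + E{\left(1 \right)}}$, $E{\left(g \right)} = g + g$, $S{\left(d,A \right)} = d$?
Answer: $-687 - 446 i \approx -687.0 - 446.0 i$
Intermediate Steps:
$E{\left(g \right)} = 2 g$
$K{\left(x \right)} = \sqrt{2 + x}$ ($K{\left(x \right)} = \sqrt{x + 2 \cdot 1} = \sqrt{x + 2} = \sqrt{2 + x}$)
$- 446 K{\left(S{\left(-3,Q \right)} \right)} - 687 = - 446 \sqrt{2 - 3} - 687 = - 446 \sqrt{-1} - 687 = - 446 i - 687 = -687 - 446 i$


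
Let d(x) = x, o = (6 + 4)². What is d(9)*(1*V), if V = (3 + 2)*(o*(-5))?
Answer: -22500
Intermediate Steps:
o = 100 (o = 10² = 100)
V = -2500 (V = (3 + 2)*(100*(-5)) = 5*(-500) = -2500)
d(9)*(1*V) = 9*(1*(-2500)) = 9*(-2500) = -22500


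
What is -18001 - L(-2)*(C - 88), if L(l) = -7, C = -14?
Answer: -18715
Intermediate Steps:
-18001 - L(-2)*(C - 88) = -18001 - (-7)*(-14 - 88) = -18001 - (-7)*(-102) = -18001 - 1*714 = -18001 - 714 = -18715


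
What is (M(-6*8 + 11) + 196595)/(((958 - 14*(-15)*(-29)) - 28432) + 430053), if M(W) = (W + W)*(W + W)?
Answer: 67357/132163 ≈ 0.50965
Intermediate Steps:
M(W) = 4*W**2 (M(W) = (2*W)*(2*W) = 4*W**2)
(M(-6*8 + 11) + 196595)/(((958 - 14*(-15)*(-29)) - 28432) + 430053) = (4*(-6*8 + 11)**2 + 196595)/(((958 - 14*(-15)*(-29)) - 28432) + 430053) = (4*(-48 + 11)**2 + 196595)/(((958 + 210*(-29)) - 28432) + 430053) = (4*(-37)**2 + 196595)/(((958 - 6090) - 28432) + 430053) = (4*1369 + 196595)/((-5132 - 28432) + 430053) = (5476 + 196595)/(-33564 + 430053) = 202071/396489 = 202071*(1/396489) = 67357/132163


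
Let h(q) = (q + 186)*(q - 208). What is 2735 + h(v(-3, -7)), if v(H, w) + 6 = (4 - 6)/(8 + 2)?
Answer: -894454/25 ≈ -35778.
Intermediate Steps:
v(H, w) = -31/5 (v(H, w) = -6 + (4 - 6)/(8 + 2) = -6 - 2/10 = -6 - 2*1/10 = -6 - 1/5 = -31/5)
h(q) = (-208 + q)*(186 + q) (h(q) = (186 + q)*(-208 + q) = (-208 + q)*(186 + q))
2735 + h(v(-3, -7)) = 2735 + (-38688 + (-31/5)**2 - 22*(-31/5)) = 2735 + (-38688 + 961/25 + 682/5) = 2735 - 962829/25 = -894454/25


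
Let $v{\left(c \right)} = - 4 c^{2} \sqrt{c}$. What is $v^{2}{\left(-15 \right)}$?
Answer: $-12150000$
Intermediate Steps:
$v{\left(c \right)} = - 4 c^{\frac{5}{2}}$
$v^{2}{\left(-15 \right)} = \left(- 4 \left(-15\right)^{\frac{5}{2}}\right)^{2} = \left(- 4 \cdot 225 i \sqrt{15}\right)^{2} = \left(- 900 i \sqrt{15}\right)^{2} = -12150000$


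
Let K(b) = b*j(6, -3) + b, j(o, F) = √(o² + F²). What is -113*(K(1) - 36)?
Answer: 3955 - 339*√5 ≈ 3197.0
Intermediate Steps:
j(o, F) = √(F² + o²)
K(b) = b + 3*b*√5 (K(b) = b*√((-3)² + 6²) + b = b*√(9 + 36) + b = b*√45 + b = b*(3*√5) + b = 3*b*√5 + b = b + 3*b*√5)
-113*(K(1) - 36) = -113*(1*(1 + 3*√5) - 36) = -113*((1 + 3*√5) - 36) = -113*(-35 + 3*√5) = 3955 - 339*√5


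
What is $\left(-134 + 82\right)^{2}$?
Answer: $2704$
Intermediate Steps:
$\left(-134 + 82\right)^{2} = \left(-52\right)^{2} = 2704$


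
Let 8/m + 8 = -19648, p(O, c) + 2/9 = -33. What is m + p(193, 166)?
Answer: -81628/2457 ≈ -33.223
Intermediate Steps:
p(O, c) = -299/9 (p(O, c) = -2/9 - 33 = -299/9)
m = -1/2457 (m = 8/(-8 - 19648) = 8/(-19656) = 8*(-1/19656) = -1/2457 ≈ -0.00040700)
m + p(193, 166) = -1/2457 - 299/9 = -81628/2457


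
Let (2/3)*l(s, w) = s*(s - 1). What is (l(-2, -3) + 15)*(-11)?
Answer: -264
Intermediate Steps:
l(s, w) = 3*s*(-1 + s)/2 (l(s, w) = 3*(s*(s - 1))/2 = 3*(s*(-1 + s))/2 = 3*s*(-1 + s)/2)
(l(-2, -3) + 15)*(-11) = ((3/2)*(-2)*(-1 - 2) + 15)*(-11) = ((3/2)*(-2)*(-3) + 15)*(-11) = (9 + 15)*(-11) = 24*(-11) = -264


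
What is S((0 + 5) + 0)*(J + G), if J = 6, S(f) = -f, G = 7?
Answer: -65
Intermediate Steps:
S((0 + 5) + 0)*(J + G) = (-((0 + 5) + 0))*(6 + 7) = -(5 + 0)*13 = -1*5*13 = -5*13 = -65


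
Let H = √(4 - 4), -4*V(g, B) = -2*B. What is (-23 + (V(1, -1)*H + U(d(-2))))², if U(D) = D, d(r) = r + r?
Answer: 729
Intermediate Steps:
V(g, B) = B/2 (V(g, B) = -(-1)*B/2 = B/2)
d(r) = 2*r
H = 0 (H = √0 = 0)
(-23 + (V(1, -1)*H + U(d(-2))))² = (-23 + (((½)*(-1))*0 + 2*(-2)))² = (-23 + (-½*0 - 4))² = (-23 + (0 - 4))² = (-23 - 4)² = (-27)² = 729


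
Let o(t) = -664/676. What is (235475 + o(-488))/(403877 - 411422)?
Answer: -39795109/1275105 ≈ -31.209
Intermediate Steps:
o(t) = -166/169 (o(t) = -664*1/676 = -166/169)
(235475 + o(-488))/(403877 - 411422) = (235475 - 166/169)/(403877 - 411422) = (39795109/169)/(-7545) = (39795109/169)*(-1/7545) = -39795109/1275105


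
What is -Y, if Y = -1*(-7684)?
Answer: -7684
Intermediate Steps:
Y = 7684
-Y = -1*7684 = -7684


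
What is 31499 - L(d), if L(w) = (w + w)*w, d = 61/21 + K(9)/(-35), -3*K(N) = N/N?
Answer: 38565467/1225 ≈ 31482.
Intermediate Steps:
K(N) = -1/3 (K(N) = -N/(3*N) = -1/3*1 = -1/3)
d = 102/35 (d = 61/21 - 1/3/(-35) = 61*(1/21) - 1/3*(-1/35) = 61/21 + 1/105 = 102/35 ≈ 2.9143)
L(w) = 2*w**2 (L(w) = (2*w)*w = 2*w**2)
31499 - L(d) = 31499 - 2*(102/35)**2 = 31499 - 2*10404/1225 = 31499 - 1*20808/1225 = 31499 - 20808/1225 = 38565467/1225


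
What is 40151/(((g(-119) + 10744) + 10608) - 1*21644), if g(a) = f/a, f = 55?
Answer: -4777969/34803 ≈ -137.29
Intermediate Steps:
g(a) = 55/a
40151/(((g(-119) + 10744) + 10608) - 1*21644) = 40151/(((55/(-119) + 10744) + 10608) - 1*21644) = 40151/(((55*(-1/119) + 10744) + 10608) - 21644) = 40151/(((-55/119 + 10744) + 10608) - 21644) = 40151/((1278481/119 + 10608) - 21644) = 40151/(2540833/119 - 21644) = 40151/(-34803/119) = 40151*(-119/34803) = -4777969/34803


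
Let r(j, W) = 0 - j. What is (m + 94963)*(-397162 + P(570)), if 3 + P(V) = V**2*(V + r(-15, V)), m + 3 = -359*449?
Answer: -12561989726385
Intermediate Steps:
r(j, W) = -j
m = -161194 (m = -3 - 359*449 = -3 - 161191 = -161194)
P(V) = -3 + V**2*(15 + V) (P(V) = -3 + V**2*(V - 1*(-15)) = -3 + V**2*(V + 15) = -3 + V**2*(15 + V))
(m + 94963)*(-397162 + P(570)) = (-161194 + 94963)*(-397162 + (-3 + 570**3 + 15*570**2)) = -66231*(-397162 + (-3 + 185193000 + 15*324900)) = -66231*(-397162 + (-3 + 185193000 + 4873500)) = -66231*(-397162 + 190066497) = -66231*189669335 = -12561989726385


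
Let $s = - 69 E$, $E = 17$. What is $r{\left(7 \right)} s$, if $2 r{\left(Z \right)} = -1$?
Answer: $\frac{1173}{2} \approx 586.5$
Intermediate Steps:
$r{\left(Z \right)} = - \frac{1}{2}$ ($r{\left(Z \right)} = \frac{1}{2} \left(-1\right) = - \frac{1}{2}$)
$s = -1173$ ($s = \left(-69\right) 17 = -1173$)
$r{\left(7 \right)} s = \left(- \frac{1}{2}\right) \left(-1173\right) = \frac{1173}{2}$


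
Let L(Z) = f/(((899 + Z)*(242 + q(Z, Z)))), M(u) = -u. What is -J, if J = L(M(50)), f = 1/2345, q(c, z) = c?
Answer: -1/382253760 ≈ -2.6161e-9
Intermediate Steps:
f = 1/2345 ≈ 0.00042644
L(Z) = 1/(2345*(242 + Z)*(899 + Z)) (L(Z) = 1/(2345*(((899 + Z)*(242 + Z)))) = 1/(2345*(((242 + Z)*(899 + Z)))) = (1/((242 + Z)*(899 + Z)))/2345 = 1/(2345*(242 + Z)*(899 + Z)))
J = 1/382253760 (J = 1/(2345*(217558 + (-1*50)**2 + 1141*(-1*50))) = 1/(2345*(217558 + (-50)**2 + 1141*(-50))) = 1/(2345*(217558 + 2500 - 57050)) = (1/2345)/163008 = (1/2345)*(1/163008) = 1/382253760 ≈ 2.6161e-9)
-J = -1*1/382253760 = -1/382253760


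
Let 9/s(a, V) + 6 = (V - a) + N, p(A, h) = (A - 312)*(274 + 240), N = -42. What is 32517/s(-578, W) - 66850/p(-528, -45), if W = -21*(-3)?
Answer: 13214996467/6168 ≈ 2.1425e+6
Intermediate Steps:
p(A, h) = -160368 + 514*A (p(A, h) = (-312 + A)*514 = -160368 + 514*A)
W = 63
s(a, V) = 9/(-48 + V - a) (s(a, V) = 9/(-6 + ((V - a) - 42)) = 9/(-6 + (-42 + V - a)) = 9/(-48 + V - a))
32517/s(-578, W) - 66850/p(-528, -45) = 32517/((-9/(48 - 578 - 1*63))) - 66850/(-160368 + 514*(-528)) = 32517/((-9/(48 - 578 - 63))) - 66850/(-160368 - 271392) = 32517/((-9/(-593))) - 66850/(-431760) = 32517/((-9*(-1/593))) - 66850*(-1/431760) = 32517/(9/593) + 955/6168 = 32517*(593/9) + 955/6168 = 2142509 + 955/6168 = 13214996467/6168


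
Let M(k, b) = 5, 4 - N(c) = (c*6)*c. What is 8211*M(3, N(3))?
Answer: 41055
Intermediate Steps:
N(c) = 4 - 6*c² (N(c) = 4 - c*6*c = 4 - 6*c*c = 4 - 6*c²)
8211*M(3, N(3)) = 8211*5 = 41055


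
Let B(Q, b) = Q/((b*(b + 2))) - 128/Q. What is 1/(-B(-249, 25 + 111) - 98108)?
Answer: -1557744/152827928453 ≈ -1.0193e-5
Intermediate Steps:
B(Q, b) = -128/Q + Q/(b*(2 + b)) (B(Q, b) = Q/((b*(2 + b))) - 128/Q = Q*(1/(b*(2 + b))) - 128/Q = Q/(b*(2 + b)) - 128/Q = -128/Q + Q/(b*(2 + b)))
1/(-B(-249, 25 + 111) - 98108) = 1/(-((-249)² - 256*(25 + 111) - 128*(25 + 111)²)/((-249)*(25 + 111)*(2 + (25 + 111))) - 98108) = 1/(-(-1)*(62001 - 256*136 - 128*136²)/(249*136*(2 + 136)) - 98108) = 1/(-(-1)*(62001 - 34816 - 128*18496)/(249*136*138) - 98108) = 1/(-(-1)*(62001 - 34816 - 2367488)/(249*136*138) - 98108) = 1/(-(-1)*(-2340303)/(249*136*138) - 98108) = 1/(-1*780101/1557744 - 98108) = 1/(-780101/1557744 - 98108) = 1/(-152827928453/1557744) = -1557744/152827928453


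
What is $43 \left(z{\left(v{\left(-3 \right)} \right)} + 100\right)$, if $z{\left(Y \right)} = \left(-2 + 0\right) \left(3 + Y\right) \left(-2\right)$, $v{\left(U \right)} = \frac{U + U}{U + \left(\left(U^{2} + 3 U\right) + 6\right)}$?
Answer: $4472$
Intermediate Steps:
$v{\left(U \right)} = \frac{2 U}{6 + U^{2} + 4 U}$ ($v{\left(U \right)} = \frac{2 U}{U + \left(6 + U^{2} + 3 U\right)} = \frac{2 U}{6 + U^{2} + 4 U}$)
$z{\left(Y \right)} = 12 + 4 Y$ ($z{\left(Y \right)} = - 2 \left(3 + Y\right) \left(-2\right) = \left(-6 - 2 Y\right) \left(-2\right) = 12 + 4 Y$)
$43 \left(z{\left(v{\left(-3 \right)} \right)} + 100\right) = 43 \left(\left(12 + 4 \cdot 2 \left(-3\right) \frac{1}{6 + \left(-3\right)^{2} + 4 \left(-3\right)}\right) + 100\right) = 43 \left(\left(12 + 4 \cdot 2 \left(-3\right) \frac{1}{6 + 9 - 12}\right) + 100\right) = 43 \left(\left(12 + 4 \cdot 2 \left(-3\right) \frac{1}{3}\right) + 100\right) = 43 \left(\left(12 + 4 \left(-2\right)\right) + 100\right) = 43 \left(\left(12 - 8\right) + 100\right) = 43 \left(4 + 100\right) = 43 \cdot 104 = 4472$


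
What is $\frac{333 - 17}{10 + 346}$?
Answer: $\frac{79}{89} \approx 0.88764$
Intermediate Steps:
$\frac{333 - 17}{10 + 346} = \frac{316}{356} = 316 \cdot \frac{1}{356} = \frac{79}{89}$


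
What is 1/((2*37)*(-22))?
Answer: -1/1628 ≈ -0.00061425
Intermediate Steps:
1/((2*37)*(-22)) = 1/(74*(-22)) = 1/(-1628) = -1/1628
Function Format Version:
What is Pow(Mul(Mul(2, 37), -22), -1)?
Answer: Rational(-1, 1628) ≈ -0.00061425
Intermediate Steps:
Pow(Mul(Mul(2, 37), -22), -1) = Pow(Mul(74, -22), -1) = Pow(-1628, -1) = Rational(-1, 1628)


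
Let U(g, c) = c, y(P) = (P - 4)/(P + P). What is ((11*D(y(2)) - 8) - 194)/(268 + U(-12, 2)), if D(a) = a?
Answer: -83/108 ≈ -0.76852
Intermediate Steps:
y(P) = (-4 + P)/(2*P) (y(P) = (-4 + P)/((2*P)) = (-4 + P)*(1/(2*P)) = (-4 + P)/(2*P))
((11*D(y(2)) - 8) - 194)/(268 + U(-12, 2)) = ((11*((½)*(-4 + 2)/2) - 8) - 194)/(268 + 2) = ((11*((½)*(½)*(-2)) - 8) - 194)/270 = ((11*(-½) - 8) - 194)*(1/270) = ((-11/2 - 8) - 194)*(1/270) = (-27/2 - 194)*(1/270) = -415/2*1/270 = -83/108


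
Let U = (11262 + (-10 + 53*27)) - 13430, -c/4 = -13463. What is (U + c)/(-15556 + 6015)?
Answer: -53105/9541 ≈ -5.5660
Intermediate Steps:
c = 53852 (c = -4*(-13463) = 53852)
U = -747 (U = (11262 + (-10 + 1431)) - 13430 = (11262 + 1421) - 13430 = 12683 - 13430 = -747)
(U + c)/(-15556 + 6015) = (-747 + 53852)/(-15556 + 6015) = 53105/(-9541) = 53105*(-1/9541) = -53105/9541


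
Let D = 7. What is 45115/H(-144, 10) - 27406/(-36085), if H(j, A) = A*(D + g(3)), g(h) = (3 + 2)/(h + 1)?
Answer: 652094308/1190805 ≈ 547.61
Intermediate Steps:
g(h) = 5/(1 + h)
H(j, A) = 33*A/4 (H(j, A) = A*(7 + 5/(1 + 3)) = A*(7 + 5/4) = A*(33/4) = 33*A/4)
45115/H(-144, 10) - 27406/(-36085) = 45115/(((33/4)*10)) - 27406/(-36085) = 45115/(165/2) - 27406*(-1/36085) = 45115*(2/165) + 27406/36085 = 18046/33 + 27406/36085 = 652094308/1190805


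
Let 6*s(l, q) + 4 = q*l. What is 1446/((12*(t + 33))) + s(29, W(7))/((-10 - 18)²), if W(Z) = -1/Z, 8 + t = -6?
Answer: 1322247/208544 ≈ 6.3404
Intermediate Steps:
t = -14 (t = -8 - 6 = -14)
s(l, q) = -⅔ + l*q/6 (s(l, q) = -⅔ + (q*l)/6 = -⅔ + (l*q)/6 = -⅔ + l*q/6)
1446/((12*(t + 33))) + s(29, W(7))/((-10 - 18)²) = 1446/((12*(-14 + 33))) + (-⅔ + (⅙)*29*(-1/7))/((-10 - 18)²) = 1446/((12*19)) + (-⅔ + (⅙)*29*(-1*⅐))/((-28)²) = 1446/228 + (-⅔ + (⅙)*29*(-⅐))/784 = 1446*(1/228) + (-⅔ - 29/42)*(1/784) = 241/38 - 19/14*1/784 = 241/38 - 19/10976 = 1322247/208544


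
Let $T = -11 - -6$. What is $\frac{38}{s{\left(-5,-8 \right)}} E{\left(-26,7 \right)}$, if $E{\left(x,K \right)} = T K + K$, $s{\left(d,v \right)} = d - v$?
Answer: $- \frac{1064}{3} \approx -354.67$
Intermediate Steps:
$T = -5$ ($T = -11 + 6 = -5$)
$E{\left(x,K \right)} = - 4 K$ ($E{\left(x,K \right)} = - 5 K + K = - 4 K$)
$\frac{38}{s{\left(-5,-8 \right)}} E{\left(-26,7 \right)} = \frac{38}{-5 - -8} \left(\left(-4\right) 7\right) = \frac{38}{-5 + 8} \left(-28\right) = \frac{38}{3} \left(-28\right) = - \frac{1064}{3}$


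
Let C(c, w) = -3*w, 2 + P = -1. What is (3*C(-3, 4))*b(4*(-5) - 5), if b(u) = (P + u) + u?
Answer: 1908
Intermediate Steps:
P = -3 (P = -2 - 1 = -3)
b(u) = -3 + 2*u (b(u) = (-3 + u) + u = -3 + 2*u)
(3*C(-3, 4))*b(4*(-5) - 5) = (3*(-3*4))*(-3 + 2*(4*(-5) - 5)) = (3*(-12))*(-3 + 2*(-20 - 5)) = -36*(-3 + 2*(-25)) = -36*(-3 - 50) = -36*(-53) = 1908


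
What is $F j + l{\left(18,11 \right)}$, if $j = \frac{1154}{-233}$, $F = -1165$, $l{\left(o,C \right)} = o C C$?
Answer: $7948$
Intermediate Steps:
$l{\left(o,C \right)} = o C^{2}$ ($l{\left(o,C \right)} = C o C = o C^{2}$)
$j = - \frac{1154}{233}$ ($j = 1154 \left(- \frac{1}{233}\right) = - \frac{1154}{233} \approx -4.9528$)
$F j + l{\left(18,11 \right)} = \left(-1165\right) \left(- \frac{1154}{233}\right) + 18 \cdot 11^{2} = 5770 + 18 \cdot 121 = 5770 + 2178 = 7948$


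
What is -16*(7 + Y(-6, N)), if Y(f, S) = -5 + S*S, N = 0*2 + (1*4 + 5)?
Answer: -1328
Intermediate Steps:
N = 9 (N = 0 + (4 + 5) = 0 + 9 = 9)
Y(f, S) = -5 + S²
-16*(7 + Y(-6, N)) = -16*(7 + (-5 + 9²)) = -16*(7 + (-5 + 81)) = -16*(7 + 76) = -16*83 = -1328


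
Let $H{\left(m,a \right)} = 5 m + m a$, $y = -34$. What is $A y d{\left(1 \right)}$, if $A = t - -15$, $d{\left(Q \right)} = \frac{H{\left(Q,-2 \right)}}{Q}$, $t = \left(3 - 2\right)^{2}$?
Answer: $-1632$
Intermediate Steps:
$t = 1$ ($t = 1^{2} = 1$)
$H{\left(m,a \right)} = 5 m + a m$
$d{\left(Q \right)} = 3$ ($d{\left(Q \right)} = \frac{Q \left(5 - 2\right)}{Q} = \frac{Q 3}{Q} = \frac{3 Q}{Q} = 3$)
$A = 16$ ($A = 1 - -15 = 1 + 15 = 16$)
$A y d{\left(1 \right)} = 16 \left(-34\right) 3 = \left(-544\right) 3 = -1632$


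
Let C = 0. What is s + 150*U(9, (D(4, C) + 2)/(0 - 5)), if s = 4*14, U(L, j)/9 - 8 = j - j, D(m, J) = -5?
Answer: 10856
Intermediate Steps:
U(L, j) = 72 (U(L, j) = 72 + 9*(j - j) = 72 + 9*0 = 72 + 0 = 72)
s = 56
s + 150*U(9, (D(4, C) + 2)/(0 - 5)) = 56 + 150*72 = 56 + 10800 = 10856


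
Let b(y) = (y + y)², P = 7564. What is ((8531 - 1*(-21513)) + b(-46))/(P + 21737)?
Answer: 12836/9767 ≈ 1.3142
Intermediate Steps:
b(y) = 4*y² (b(y) = (2*y)² = 4*y²)
((8531 - 1*(-21513)) + b(-46))/(P + 21737) = ((8531 - 1*(-21513)) + 4*(-46)²)/(7564 + 21737) = ((8531 + 21513) + 4*2116)/29301 = (30044 + 8464)*(1/29301) = 38508*(1/29301) = 12836/9767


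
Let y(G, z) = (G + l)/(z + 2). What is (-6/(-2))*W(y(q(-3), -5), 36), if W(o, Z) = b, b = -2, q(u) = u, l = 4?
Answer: -6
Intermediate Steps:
y(G, z) = (4 + G)/(2 + z) (y(G, z) = (G + 4)/(z + 2) = (4 + G)/(2 + z))
W(o, Z) = -2
(-6/(-2))*W(y(q(-3), -5), 36) = -6/(-2)*(-2) = -6*(-1/2)*(-2) = 3*(-2) = -6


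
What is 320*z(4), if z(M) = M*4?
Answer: 5120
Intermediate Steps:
z(M) = 4*M
320*z(4) = 320*(4*4) = 320*16 = 5120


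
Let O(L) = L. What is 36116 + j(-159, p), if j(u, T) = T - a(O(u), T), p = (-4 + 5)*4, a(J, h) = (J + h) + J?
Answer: 36434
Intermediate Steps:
a(J, h) = h + 2*J
p = 4 (p = 1*4 = 4)
j(u, T) = -2*u (j(u, T) = T - (T + 2*u) = T + (-T - 2*u) = -2*u)
36116 + j(-159, p) = 36116 - 2*(-159) = 36116 + 318 = 36434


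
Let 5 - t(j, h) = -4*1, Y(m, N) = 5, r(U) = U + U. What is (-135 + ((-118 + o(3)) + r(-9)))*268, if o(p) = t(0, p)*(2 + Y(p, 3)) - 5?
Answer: -57084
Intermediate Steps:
r(U) = 2*U
t(j, h) = 9 (t(j, h) = 5 - (-4) = 5 - 1*(-4) = 5 + 4 = 9)
o(p) = 58 (o(p) = 9*(2 + 5) - 5 = 9*7 - 5 = 63 - 5 = 58)
(-135 + ((-118 + o(3)) + r(-9)))*268 = (-135 + ((-118 + 58) + 2*(-9)))*268 = (-135 + (-60 - 18))*268 = (-135 - 78)*268 = -213*268 = -57084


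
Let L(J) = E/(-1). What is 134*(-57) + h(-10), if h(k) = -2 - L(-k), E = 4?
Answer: -7636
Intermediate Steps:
L(J) = -4 (L(J) = 4/(-1) = 4*(-1) = -4)
h(k) = 2 (h(k) = -2 - 1*(-4) = -2 + 4 = 2)
134*(-57) + h(-10) = 134*(-57) + 2 = -7638 + 2 = -7636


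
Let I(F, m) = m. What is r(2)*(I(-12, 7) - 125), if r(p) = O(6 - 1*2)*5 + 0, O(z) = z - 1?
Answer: -1770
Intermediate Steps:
O(z) = -1 + z
r(p) = 15 (r(p) = (-1 + (6 - 1*2))*5 + 0 = (-1 + (6 - 2))*5 + 0 = (-1 + 4)*5 + 0 = 3*5 + 0 = 15 + 0 = 15)
r(2)*(I(-12, 7) - 125) = 15*(7 - 125) = 15*(-118) = -1770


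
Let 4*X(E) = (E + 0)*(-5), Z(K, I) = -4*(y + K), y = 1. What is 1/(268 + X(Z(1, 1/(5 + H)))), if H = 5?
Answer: 1/278 ≈ 0.0035971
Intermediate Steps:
Z(K, I) = -4 - 4*K (Z(K, I) = -4*(1 + K) = -4 - 4*K)
X(E) = -5*E/4 (X(E) = ((E + 0)*(-5))/4 = (E*(-5))/4 = (-5*E)/4 = -5*E/4)
1/(268 + X(Z(1, 1/(5 + H)))) = 1/(268 - 5*(-4 - 4*1)/4) = 1/(268 - 5*(-4 - 4)/4) = 1/(268 - 5/4*(-8)) = 1/(268 + 10) = 1/278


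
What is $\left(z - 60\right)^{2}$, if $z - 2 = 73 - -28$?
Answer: $1849$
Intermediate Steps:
$z = 103$ ($z = 2 + \left(73 - -28\right) = 2 + \left(73 + 28\right) = 2 + 101 = 103$)
$\left(z - 60\right)^{2} = \left(103 - 60\right)^{2} = 43^{2} = 1849$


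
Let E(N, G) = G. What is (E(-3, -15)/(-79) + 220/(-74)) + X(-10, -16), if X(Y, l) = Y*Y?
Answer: 284165/2923 ≈ 97.217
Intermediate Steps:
X(Y, l) = Y²
(E(-3, -15)/(-79) + 220/(-74)) + X(-10, -16) = (-15/(-79) + 220/(-74)) + (-10)² = (-15*(-1/79) + 220*(-1/74)) + 100 = (15/79 - 110/37) + 100 = -8135/2923 + 100 = 284165/2923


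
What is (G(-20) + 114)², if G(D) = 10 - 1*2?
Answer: 14884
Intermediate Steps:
G(D) = 8 (G(D) = 10 - 2 = 8)
(G(-20) + 114)² = (8 + 114)² = 122² = 14884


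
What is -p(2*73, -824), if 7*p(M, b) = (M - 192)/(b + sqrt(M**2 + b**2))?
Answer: 9476/37303 + 23*sqrt(175073)/37303 ≈ 0.51201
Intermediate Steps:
p(M, b) = (-192 + M)/(7*(b + sqrt(M**2 + b**2))) (p(M, b) = ((M - 192)/(b + sqrt(M**2 + b**2)))/7 = ((-192 + M)/(b + sqrt(M**2 + b**2)))/7 = (-192 + M)/(7*(b + sqrt(M**2 + b**2))))
-p(2*73, -824) = -(-192 + 2*73)/(7*(-824 + sqrt((2*73)**2 + (-824)**2))) = -(-192 + 146)/(7*(-824 + sqrt(146**2 + 678976))) = -(-46)/(7*(-824 + sqrt(21316 + 678976))) = -(-46)/(7*(-824 + sqrt(700292))) = -(-46)/(7*(-824 + 2*sqrt(175073))) = 46/(7*(-824 + 2*sqrt(175073)))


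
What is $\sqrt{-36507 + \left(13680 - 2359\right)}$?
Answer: $7 i \sqrt{514} \approx 158.7 i$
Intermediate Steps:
$\sqrt{-36507 + \left(13680 - 2359\right)} = \sqrt{-36507 + 11321} = \sqrt{-25186} = 7 i \sqrt{514}$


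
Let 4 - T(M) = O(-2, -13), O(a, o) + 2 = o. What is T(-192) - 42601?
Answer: -42582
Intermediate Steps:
O(a, o) = -2 + o
T(M) = 19 (T(M) = 4 - (-2 - 13) = 4 - 1*(-15) = 4 + 15 = 19)
T(-192) - 42601 = 19 - 42601 = -42582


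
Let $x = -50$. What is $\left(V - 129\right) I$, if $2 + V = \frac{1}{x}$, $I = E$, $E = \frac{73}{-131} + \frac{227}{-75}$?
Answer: $\frac{115336906}{245625} \approx 469.56$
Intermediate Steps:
$E = - \frac{35212}{9825}$ ($E = 73 \left(- \frac{1}{131}\right) + 227 \left(- \frac{1}{75}\right) = - \frac{73}{131} - \frac{227}{75} = - \frac{35212}{9825} \approx -3.5839$)
$I = - \frac{35212}{9825} \approx -3.5839$
$V = - \frac{101}{50}$ ($V = -2 + \frac{1}{-50} = -2 - \frac{1}{50} = - \frac{101}{50} \approx -2.02$)
$\left(V - 129\right) I = \left(- \frac{101}{50} - 129\right) \left(- \frac{35212}{9825}\right) = \left(- \frac{6551}{50}\right) \left(- \frac{35212}{9825}\right) = \frac{115336906}{245625}$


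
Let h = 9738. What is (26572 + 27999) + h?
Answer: 64309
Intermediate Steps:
(26572 + 27999) + h = (26572 + 27999) + 9738 = 54571 + 9738 = 64309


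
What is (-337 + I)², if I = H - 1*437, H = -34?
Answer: 652864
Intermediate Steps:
I = -471 (I = -34 - 1*437 = -34 - 437 = -471)
(-337 + I)² = (-337 - 471)² = (-808)² = 652864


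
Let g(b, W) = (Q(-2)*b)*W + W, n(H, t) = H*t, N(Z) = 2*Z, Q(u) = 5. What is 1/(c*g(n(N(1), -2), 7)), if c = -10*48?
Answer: 1/63840 ≈ 1.5664e-5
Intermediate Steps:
g(b, W) = W + 5*W*b (g(b, W) = (5*b)*W + W = 5*W*b + W = W + 5*W*b)
c = -480
1/(c*g(n(N(1), -2), 7)) = 1/(-3360*(1 + 5*((2*1)*(-2)))) = 1/(-3360*(1 + 5*(2*(-2)))) = 1/(-3360*(1 + 5*(-4))) = 1/(-3360*(1 - 20)) = 1/(-3360*(-19)) = 1/(-480*(-133)) = 1/63840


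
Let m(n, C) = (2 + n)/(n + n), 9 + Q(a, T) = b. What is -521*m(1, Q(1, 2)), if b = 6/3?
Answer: -1563/2 ≈ -781.50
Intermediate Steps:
b = 2 (b = 6*(⅓) = 2)
Q(a, T) = -7 (Q(a, T) = -9 + 2 = -7)
m(n, C) = (2 + n)/(2*n) (m(n, C) = (2 + n)/((2*n)) = (2 + n)*(1/(2*n)) = (2 + n)/(2*n))
-521*m(1, Q(1, 2)) = -521*(2 + 1)/(2*1) = -521*3/2 = -1563/2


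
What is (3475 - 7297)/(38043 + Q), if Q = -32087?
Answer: -1911/2978 ≈ -0.64171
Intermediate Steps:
(3475 - 7297)/(38043 + Q) = (3475 - 7297)/(38043 - 32087) = -3822/5956 = -3822*1/5956 = -1911/2978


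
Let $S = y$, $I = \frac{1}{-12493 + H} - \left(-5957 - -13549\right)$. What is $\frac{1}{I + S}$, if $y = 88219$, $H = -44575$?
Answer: $\frac{57068}{4601221635} \approx 1.2403 \cdot 10^{-5}$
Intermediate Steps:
$I = - \frac{433260257}{57068}$ ($I = \frac{1}{-12493 - 44575} - \left(-5957 - -13549\right) = \frac{1}{-57068} - \left(-5957 + 13549\right) = - \frac{1}{57068} - 7592 = - \frac{433260257}{57068} \approx -7592.0$)
$S = 88219$
$\frac{1}{I + S} = \frac{1}{- \frac{433260257}{57068} + 88219} = \frac{1}{\frac{4601221635}{57068}} = \frac{57068}{4601221635}$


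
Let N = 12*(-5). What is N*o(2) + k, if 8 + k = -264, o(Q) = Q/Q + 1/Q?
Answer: -362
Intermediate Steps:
o(Q) = 1 + 1/Q
k = -272 (k = -8 - 264 = -272)
N = -60
N*o(2) + k = -60*(1 + 2)/2 - 272 = -30*3 - 272 = -60*3/2 - 272 = -90 - 272 = -362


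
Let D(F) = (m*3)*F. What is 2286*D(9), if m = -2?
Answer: -123444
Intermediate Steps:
D(F) = -6*F (D(F) = (-2*3)*F = -6*F)
2286*D(9) = 2286*(-6*9) = 2286*(-54) = -123444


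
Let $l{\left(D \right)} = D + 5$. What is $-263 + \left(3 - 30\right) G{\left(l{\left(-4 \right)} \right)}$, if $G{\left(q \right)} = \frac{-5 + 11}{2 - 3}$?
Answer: $-101$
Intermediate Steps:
$l{\left(D \right)} = 5 + D$
$G{\left(q \right)} = -6$ ($G{\left(q \right)} = \frac{6}{-1} = 6 \left(-1\right) = -6$)
$-263 + \left(3 - 30\right) G{\left(l{\left(-4 \right)} \right)} = -263 + \left(3 - 30\right) \left(-6\right) = -263 - -162 = -263 + 162 = -101$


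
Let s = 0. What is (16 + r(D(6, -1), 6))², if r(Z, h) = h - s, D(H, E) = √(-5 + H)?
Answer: 484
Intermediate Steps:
r(Z, h) = h (r(Z, h) = h - 1*0 = h + 0 = h)
(16 + r(D(6, -1), 6))² = (16 + 6)² = 22² = 484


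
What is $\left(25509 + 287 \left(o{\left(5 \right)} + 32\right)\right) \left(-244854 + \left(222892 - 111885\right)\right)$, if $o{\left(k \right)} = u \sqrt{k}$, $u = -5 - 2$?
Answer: $-4643553971 + 268898623 \sqrt{5} \approx -4.0423 \cdot 10^{9}$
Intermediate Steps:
$u = -7$
$o{\left(k \right)} = - 7 \sqrt{k}$
$\left(25509 + 287 \left(o{\left(5 \right)} + 32\right)\right) \left(-244854 + \left(222892 - 111885\right)\right) = \left(25509 + 287 \left(- 7 \sqrt{5} + 32\right)\right) \left(-244854 + \left(222892 - 111885\right)\right) = \left(25509 + 287 \left(32 - 7 \sqrt{5}\right)\right) \left(-244854 + 111007\right) = \left(25509 + \left(9184 - 2009 \sqrt{5}\right)\right) \left(-133847\right) = \left(34693 - 2009 \sqrt{5}\right) \left(-133847\right) = -4643553971 + 268898623 \sqrt{5}$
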